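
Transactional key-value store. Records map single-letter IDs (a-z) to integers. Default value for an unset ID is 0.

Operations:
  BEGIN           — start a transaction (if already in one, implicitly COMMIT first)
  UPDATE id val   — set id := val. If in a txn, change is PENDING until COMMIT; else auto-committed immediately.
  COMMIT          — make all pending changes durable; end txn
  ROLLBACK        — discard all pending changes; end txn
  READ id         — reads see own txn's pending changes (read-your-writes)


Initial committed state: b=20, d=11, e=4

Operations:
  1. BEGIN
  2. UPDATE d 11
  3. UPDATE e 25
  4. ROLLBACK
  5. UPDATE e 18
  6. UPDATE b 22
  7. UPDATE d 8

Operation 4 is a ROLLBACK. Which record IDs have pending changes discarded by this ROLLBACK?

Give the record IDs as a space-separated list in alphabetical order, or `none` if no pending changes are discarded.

Answer: d e

Derivation:
Initial committed: {b=20, d=11, e=4}
Op 1: BEGIN: in_txn=True, pending={}
Op 2: UPDATE d=11 (pending; pending now {d=11})
Op 3: UPDATE e=25 (pending; pending now {d=11, e=25})
Op 4: ROLLBACK: discarded pending ['d', 'e']; in_txn=False
Op 5: UPDATE e=18 (auto-commit; committed e=18)
Op 6: UPDATE b=22 (auto-commit; committed b=22)
Op 7: UPDATE d=8 (auto-commit; committed d=8)
ROLLBACK at op 4 discards: ['d', 'e']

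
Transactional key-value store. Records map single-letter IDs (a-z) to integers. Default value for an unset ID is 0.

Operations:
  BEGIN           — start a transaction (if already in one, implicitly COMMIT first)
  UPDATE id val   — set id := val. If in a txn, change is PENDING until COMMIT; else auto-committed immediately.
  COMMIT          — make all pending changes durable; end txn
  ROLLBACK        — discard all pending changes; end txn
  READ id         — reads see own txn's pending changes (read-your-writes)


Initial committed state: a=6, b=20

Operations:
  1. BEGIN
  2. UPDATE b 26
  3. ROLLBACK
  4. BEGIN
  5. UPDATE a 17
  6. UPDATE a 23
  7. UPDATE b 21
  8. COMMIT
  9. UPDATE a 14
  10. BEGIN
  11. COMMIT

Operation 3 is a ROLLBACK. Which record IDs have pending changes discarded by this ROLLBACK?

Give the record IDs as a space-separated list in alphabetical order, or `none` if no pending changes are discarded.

Answer: b

Derivation:
Initial committed: {a=6, b=20}
Op 1: BEGIN: in_txn=True, pending={}
Op 2: UPDATE b=26 (pending; pending now {b=26})
Op 3: ROLLBACK: discarded pending ['b']; in_txn=False
Op 4: BEGIN: in_txn=True, pending={}
Op 5: UPDATE a=17 (pending; pending now {a=17})
Op 6: UPDATE a=23 (pending; pending now {a=23})
Op 7: UPDATE b=21 (pending; pending now {a=23, b=21})
Op 8: COMMIT: merged ['a', 'b'] into committed; committed now {a=23, b=21}
Op 9: UPDATE a=14 (auto-commit; committed a=14)
Op 10: BEGIN: in_txn=True, pending={}
Op 11: COMMIT: merged [] into committed; committed now {a=14, b=21}
ROLLBACK at op 3 discards: ['b']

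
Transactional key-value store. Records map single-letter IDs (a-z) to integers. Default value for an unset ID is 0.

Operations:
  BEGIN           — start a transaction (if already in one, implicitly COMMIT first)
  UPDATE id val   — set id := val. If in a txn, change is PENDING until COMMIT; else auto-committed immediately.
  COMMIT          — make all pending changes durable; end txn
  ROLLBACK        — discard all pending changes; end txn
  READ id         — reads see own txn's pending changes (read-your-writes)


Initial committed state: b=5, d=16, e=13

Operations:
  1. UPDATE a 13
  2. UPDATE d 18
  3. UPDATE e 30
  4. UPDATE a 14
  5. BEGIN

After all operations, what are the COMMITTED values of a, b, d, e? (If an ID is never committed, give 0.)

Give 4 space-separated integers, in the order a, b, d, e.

Answer: 14 5 18 30

Derivation:
Initial committed: {b=5, d=16, e=13}
Op 1: UPDATE a=13 (auto-commit; committed a=13)
Op 2: UPDATE d=18 (auto-commit; committed d=18)
Op 3: UPDATE e=30 (auto-commit; committed e=30)
Op 4: UPDATE a=14 (auto-commit; committed a=14)
Op 5: BEGIN: in_txn=True, pending={}
Final committed: {a=14, b=5, d=18, e=30}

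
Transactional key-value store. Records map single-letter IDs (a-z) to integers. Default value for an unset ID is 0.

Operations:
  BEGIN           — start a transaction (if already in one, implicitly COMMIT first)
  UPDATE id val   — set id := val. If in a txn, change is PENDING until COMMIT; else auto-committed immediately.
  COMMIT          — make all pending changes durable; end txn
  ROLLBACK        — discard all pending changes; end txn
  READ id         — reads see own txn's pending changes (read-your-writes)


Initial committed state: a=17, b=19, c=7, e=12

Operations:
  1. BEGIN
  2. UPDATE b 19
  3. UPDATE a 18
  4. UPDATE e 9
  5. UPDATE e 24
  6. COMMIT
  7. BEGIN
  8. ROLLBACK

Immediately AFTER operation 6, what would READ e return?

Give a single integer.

Initial committed: {a=17, b=19, c=7, e=12}
Op 1: BEGIN: in_txn=True, pending={}
Op 2: UPDATE b=19 (pending; pending now {b=19})
Op 3: UPDATE a=18 (pending; pending now {a=18, b=19})
Op 4: UPDATE e=9 (pending; pending now {a=18, b=19, e=9})
Op 5: UPDATE e=24 (pending; pending now {a=18, b=19, e=24})
Op 6: COMMIT: merged ['a', 'b', 'e'] into committed; committed now {a=18, b=19, c=7, e=24}
After op 6: visible(e) = 24 (pending={}, committed={a=18, b=19, c=7, e=24})

Answer: 24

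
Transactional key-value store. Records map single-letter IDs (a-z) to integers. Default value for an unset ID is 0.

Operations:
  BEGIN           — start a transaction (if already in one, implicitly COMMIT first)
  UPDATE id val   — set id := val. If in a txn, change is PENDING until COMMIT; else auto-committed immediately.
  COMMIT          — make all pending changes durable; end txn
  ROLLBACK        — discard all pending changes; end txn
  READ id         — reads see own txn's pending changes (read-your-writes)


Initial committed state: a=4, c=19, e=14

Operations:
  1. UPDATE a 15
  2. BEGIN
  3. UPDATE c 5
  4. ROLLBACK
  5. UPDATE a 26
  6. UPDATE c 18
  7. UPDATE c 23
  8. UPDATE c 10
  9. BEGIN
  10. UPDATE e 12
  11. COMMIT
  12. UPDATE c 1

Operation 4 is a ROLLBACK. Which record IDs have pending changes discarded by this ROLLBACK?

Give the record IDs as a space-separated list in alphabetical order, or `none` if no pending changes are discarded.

Answer: c

Derivation:
Initial committed: {a=4, c=19, e=14}
Op 1: UPDATE a=15 (auto-commit; committed a=15)
Op 2: BEGIN: in_txn=True, pending={}
Op 3: UPDATE c=5 (pending; pending now {c=5})
Op 4: ROLLBACK: discarded pending ['c']; in_txn=False
Op 5: UPDATE a=26 (auto-commit; committed a=26)
Op 6: UPDATE c=18 (auto-commit; committed c=18)
Op 7: UPDATE c=23 (auto-commit; committed c=23)
Op 8: UPDATE c=10 (auto-commit; committed c=10)
Op 9: BEGIN: in_txn=True, pending={}
Op 10: UPDATE e=12 (pending; pending now {e=12})
Op 11: COMMIT: merged ['e'] into committed; committed now {a=26, c=10, e=12}
Op 12: UPDATE c=1 (auto-commit; committed c=1)
ROLLBACK at op 4 discards: ['c']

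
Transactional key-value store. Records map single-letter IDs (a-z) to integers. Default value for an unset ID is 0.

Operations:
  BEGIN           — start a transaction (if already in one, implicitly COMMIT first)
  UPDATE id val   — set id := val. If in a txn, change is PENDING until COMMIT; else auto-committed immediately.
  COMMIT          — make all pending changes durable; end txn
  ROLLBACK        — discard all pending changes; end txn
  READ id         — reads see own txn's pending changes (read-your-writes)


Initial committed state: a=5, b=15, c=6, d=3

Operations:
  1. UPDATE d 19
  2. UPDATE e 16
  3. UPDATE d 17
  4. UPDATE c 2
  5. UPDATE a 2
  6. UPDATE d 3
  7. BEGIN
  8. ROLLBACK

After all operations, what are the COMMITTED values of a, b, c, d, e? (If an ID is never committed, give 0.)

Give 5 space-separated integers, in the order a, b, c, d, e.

Initial committed: {a=5, b=15, c=6, d=3}
Op 1: UPDATE d=19 (auto-commit; committed d=19)
Op 2: UPDATE e=16 (auto-commit; committed e=16)
Op 3: UPDATE d=17 (auto-commit; committed d=17)
Op 4: UPDATE c=2 (auto-commit; committed c=2)
Op 5: UPDATE a=2 (auto-commit; committed a=2)
Op 6: UPDATE d=3 (auto-commit; committed d=3)
Op 7: BEGIN: in_txn=True, pending={}
Op 8: ROLLBACK: discarded pending []; in_txn=False
Final committed: {a=2, b=15, c=2, d=3, e=16}

Answer: 2 15 2 3 16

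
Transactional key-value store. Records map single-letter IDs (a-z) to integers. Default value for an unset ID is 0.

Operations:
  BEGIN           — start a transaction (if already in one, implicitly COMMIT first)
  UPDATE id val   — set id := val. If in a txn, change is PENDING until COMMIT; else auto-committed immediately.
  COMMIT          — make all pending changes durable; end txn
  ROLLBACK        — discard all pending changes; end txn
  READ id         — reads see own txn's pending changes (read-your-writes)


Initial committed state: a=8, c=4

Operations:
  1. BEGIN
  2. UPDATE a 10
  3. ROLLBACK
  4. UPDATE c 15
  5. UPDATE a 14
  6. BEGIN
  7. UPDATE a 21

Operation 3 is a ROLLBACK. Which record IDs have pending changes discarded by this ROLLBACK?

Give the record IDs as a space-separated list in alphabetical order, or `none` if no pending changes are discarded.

Answer: a

Derivation:
Initial committed: {a=8, c=4}
Op 1: BEGIN: in_txn=True, pending={}
Op 2: UPDATE a=10 (pending; pending now {a=10})
Op 3: ROLLBACK: discarded pending ['a']; in_txn=False
Op 4: UPDATE c=15 (auto-commit; committed c=15)
Op 5: UPDATE a=14 (auto-commit; committed a=14)
Op 6: BEGIN: in_txn=True, pending={}
Op 7: UPDATE a=21 (pending; pending now {a=21})
ROLLBACK at op 3 discards: ['a']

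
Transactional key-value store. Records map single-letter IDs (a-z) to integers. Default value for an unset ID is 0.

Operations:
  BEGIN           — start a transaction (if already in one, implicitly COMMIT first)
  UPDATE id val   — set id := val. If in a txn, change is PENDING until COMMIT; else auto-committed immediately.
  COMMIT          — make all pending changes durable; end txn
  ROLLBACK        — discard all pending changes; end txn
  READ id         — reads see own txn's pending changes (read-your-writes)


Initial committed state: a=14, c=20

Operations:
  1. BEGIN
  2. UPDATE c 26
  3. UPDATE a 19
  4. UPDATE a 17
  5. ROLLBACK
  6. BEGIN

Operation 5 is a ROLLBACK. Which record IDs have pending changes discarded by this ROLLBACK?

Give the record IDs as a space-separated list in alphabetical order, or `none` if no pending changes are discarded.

Initial committed: {a=14, c=20}
Op 1: BEGIN: in_txn=True, pending={}
Op 2: UPDATE c=26 (pending; pending now {c=26})
Op 3: UPDATE a=19 (pending; pending now {a=19, c=26})
Op 4: UPDATE a=17 (pending; pending now {a=17, c=26})
Op 5: ROLLBACK: discarded pending ['a', 'c']; in_txn=False
Op 6: BEGIN: in_txn=True, pending={}
ROLLBACK at op 5 discards: ['a', 'c']

Answer: a c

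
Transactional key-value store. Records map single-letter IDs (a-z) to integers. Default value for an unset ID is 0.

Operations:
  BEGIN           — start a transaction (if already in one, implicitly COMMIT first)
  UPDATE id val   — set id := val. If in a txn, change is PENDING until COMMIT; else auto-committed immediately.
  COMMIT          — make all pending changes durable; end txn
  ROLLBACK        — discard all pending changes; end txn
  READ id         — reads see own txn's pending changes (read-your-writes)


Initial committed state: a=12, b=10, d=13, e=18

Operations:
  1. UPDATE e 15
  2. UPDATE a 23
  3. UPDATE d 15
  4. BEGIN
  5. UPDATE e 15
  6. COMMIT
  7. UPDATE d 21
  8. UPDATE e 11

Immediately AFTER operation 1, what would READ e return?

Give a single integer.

Initial committed: {a=12, b=10, d=13, e=18}
Op 1: UPDATE e=15 (auto-commit; committed e=15)
After op 1: visible(e) = 15 (pending={}, committed={a=12, b=10, d=13, e=15})

Answer: 15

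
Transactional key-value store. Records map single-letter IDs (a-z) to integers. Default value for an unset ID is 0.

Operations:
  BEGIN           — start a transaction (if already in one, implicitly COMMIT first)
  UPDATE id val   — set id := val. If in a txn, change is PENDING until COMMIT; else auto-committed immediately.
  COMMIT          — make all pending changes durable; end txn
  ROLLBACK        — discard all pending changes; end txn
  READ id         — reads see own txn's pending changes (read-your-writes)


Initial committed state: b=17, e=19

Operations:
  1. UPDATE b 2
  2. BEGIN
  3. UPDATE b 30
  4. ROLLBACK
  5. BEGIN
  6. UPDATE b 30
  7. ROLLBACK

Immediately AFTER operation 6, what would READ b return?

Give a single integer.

Initial committed: {b=17, e=19}
Op 1: UPDATE b=2 (auto-commit; committed b=2)
Op 2: BEGIN: in_txn=True, pending={}
Op 3: UPDATE b=30 (pending; pending now {b=30})
Op 4: ROLLBACK: discarded pending ['b']; in_txn=False
Op 5: BEGIN: in_txn=True, pending={}
Op 6: UPDATE b=30 (pending; pending now {b=30})
After op 6: visible(b) = 30 (pending={b=30}, committed={b=2, e=19})

Answer: 30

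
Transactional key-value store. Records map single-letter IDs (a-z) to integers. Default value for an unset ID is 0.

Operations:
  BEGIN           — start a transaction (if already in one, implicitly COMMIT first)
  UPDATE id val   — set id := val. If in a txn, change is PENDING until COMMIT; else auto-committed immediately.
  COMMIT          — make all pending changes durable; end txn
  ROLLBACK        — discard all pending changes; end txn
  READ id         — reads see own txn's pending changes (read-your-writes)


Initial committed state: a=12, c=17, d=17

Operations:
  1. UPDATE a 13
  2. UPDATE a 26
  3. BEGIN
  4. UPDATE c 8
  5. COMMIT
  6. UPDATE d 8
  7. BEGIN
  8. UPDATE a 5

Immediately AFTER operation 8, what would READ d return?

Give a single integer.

Answer: 8

Derivation:
Initial committed: {a=12, c=17, d=17}
Op 1: UPDATE a=13 (auto-commit; committed a=13)
Op 2: UPDATE a=26 (auto-commit; committed a=26)
Op 3: BEGIN: in_txn=True, pending={}
Op 4: UPDATE c=8 (pending; pending now {c=8})
Op 5: COMMIT: merged ['c'] into committed; committed now {a=26, c=8, d=17}
Op 6: UPDATE d=8 (auto-commit; committed d=8)
Op 7: BEGIN: in_txn=True, pending={}
Op 8: UPDATE a=5 (pending; pending now {a=5})
After op 8: visible(d) = 8 (pending={a=5}, committed={a=26, c=8, d=8})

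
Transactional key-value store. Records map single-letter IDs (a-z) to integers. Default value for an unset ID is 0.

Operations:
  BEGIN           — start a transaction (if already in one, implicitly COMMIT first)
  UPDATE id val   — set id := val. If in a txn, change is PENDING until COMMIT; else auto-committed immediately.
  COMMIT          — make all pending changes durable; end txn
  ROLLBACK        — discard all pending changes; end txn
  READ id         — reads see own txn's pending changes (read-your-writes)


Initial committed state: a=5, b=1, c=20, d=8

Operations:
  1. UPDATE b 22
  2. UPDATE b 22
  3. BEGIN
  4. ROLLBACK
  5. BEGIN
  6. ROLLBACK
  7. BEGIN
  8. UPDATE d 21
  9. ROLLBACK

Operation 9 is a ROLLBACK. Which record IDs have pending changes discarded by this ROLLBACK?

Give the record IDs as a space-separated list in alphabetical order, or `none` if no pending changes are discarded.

Initial committed: {a=5, b=1, c=20, d=8}
Op 1: UPDATE b=22 (auto-commit; committed b=22)
Op 2: UPDATE b=22 (auto-commit; committed b=22)
Op 3: BEGIN: in_txn=True, pending={}
Op 4: ROLLBACK: discarded pending []; in_txn=False
Op 5: BEGIN: in_txn=True, pending={}
Op 6: ROLLBACK: discarded pending []; in_txn=False
Op 7: BEGIN: in_txn=True, pending={}
Op 8: UPDATE d=21 (pending; pending now {d=21})
Op 9: ROLLBACK: discarded pending ['d']; in_txn=False
ROLLBACK at op 9 discards: ['d']

Answer: d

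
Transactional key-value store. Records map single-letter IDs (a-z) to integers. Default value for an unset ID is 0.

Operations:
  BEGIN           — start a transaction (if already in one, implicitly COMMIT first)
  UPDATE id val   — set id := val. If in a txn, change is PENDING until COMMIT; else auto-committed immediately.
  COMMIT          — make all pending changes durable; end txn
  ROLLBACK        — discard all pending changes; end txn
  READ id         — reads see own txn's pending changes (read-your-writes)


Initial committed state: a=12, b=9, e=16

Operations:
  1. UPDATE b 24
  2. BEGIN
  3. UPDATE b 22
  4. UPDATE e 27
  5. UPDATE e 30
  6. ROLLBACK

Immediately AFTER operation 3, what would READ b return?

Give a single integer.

Initial committed: {a=12, b=9, e=16}
Op 1: UPDATE b=24 (auto-commit; committed b=24)
Op 2: BEGIN: in_txn=True, pending={}
Op 3: UPDATE b=22 (pending; pending now {b=22})
After op 3: visible(b) = 22 (pending={b=22}, committed={a=12, b=24, e=16})

Answer: 22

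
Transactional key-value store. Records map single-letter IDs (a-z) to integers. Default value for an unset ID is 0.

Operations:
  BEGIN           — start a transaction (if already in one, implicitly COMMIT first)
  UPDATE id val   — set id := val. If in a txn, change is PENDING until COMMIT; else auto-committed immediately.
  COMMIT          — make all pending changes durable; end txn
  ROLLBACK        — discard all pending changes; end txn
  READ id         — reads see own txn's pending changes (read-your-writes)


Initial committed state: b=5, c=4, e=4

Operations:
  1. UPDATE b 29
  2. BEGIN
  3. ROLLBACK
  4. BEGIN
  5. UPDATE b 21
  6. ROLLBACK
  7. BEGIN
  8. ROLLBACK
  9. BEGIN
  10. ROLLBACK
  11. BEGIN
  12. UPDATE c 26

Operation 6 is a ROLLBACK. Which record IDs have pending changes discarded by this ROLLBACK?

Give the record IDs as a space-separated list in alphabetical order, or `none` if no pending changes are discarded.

Answer: b

Derivation:
Initial committed: {b=5, c=4, e=4}
Op 1: UPDATE b=29 (auto-commit; committed b=29)
Op 2: BEGIN: in_txn=True, pending={}
Op 3: ROLLBACK: discarded pending []; in_txn=False
Op 4: BEGIN: in_txn=True, pending={}
Op 5: UPDATE b=21 (pending; pending now {b=21})
Op 6: ROLLBACK: discarded pending ['b']; in_txn=False
Op 7: BEGIN: in_txn=True, pending={}
Op 8: ROLLBACK: discarded pending []; in_txn=False
Op 9: BEGIN: in_txn=True, pending={}
Op 10: ROLLBACK: discarded pending []; in_txn=False
Op 11: BEGIN: in_txn=True, pending={}
Op 12: UPDATE c=26 (pending; pending now {c=26})
ROLLBACK at op 6 discards: ['b']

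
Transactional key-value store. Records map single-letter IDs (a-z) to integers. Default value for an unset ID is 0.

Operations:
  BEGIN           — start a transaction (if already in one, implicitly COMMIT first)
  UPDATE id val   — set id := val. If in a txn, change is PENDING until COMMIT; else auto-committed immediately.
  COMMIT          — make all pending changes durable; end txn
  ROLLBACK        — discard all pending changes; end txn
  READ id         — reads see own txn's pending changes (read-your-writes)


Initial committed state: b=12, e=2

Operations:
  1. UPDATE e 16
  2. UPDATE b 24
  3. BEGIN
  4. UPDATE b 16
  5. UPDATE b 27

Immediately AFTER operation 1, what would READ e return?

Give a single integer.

Answer: 16

Derivation:
Initial committed: {b=12, e=2}
Op 1: UPDATE e=16 (auto-commit; committed e=16)
After op 1: visible(e) = 16 (pending={}, committed={b=12, e=16})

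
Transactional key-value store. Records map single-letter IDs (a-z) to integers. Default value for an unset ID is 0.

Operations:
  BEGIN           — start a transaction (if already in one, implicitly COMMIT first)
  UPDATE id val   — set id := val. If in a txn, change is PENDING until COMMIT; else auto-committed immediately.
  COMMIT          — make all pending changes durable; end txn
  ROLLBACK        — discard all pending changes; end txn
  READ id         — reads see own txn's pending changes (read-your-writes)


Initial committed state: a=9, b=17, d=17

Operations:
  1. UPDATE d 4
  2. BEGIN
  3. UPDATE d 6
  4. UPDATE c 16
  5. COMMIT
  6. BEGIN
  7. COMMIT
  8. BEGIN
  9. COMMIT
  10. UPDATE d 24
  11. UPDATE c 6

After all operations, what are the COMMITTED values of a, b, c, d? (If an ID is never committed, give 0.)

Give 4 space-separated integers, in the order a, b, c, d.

Initial committed: {a=9, b=17, d=17}
Op 1: UPDATE d=4 (auto-commit; committed d=4)
Op 2: BEGIN: in_txn=True, pending={}
Op 3: UPDATE d=6 (pending; pending now {d=6})
Op 4: UPDATE c=16 (pending; pending now {c=16, d=6})
Op 5: COMMIT: merged ['c', 'd'] into committed; committed now {a=9, b=17, c=16, d=6}
Op 6: BEGIN: in_txn=True, pending={}
Op 7: COMMIT: merged [] into committed; committed now {a=9, b=17, c=16, d=6}
Op 8: BEGIN: in_txn=True, pending={}
Op 9: COMMIT: merged [] into committed; committed now {a=9, b=17, c=16, d=6}
Op 10: UPDATE d=24 (auto-commit; committed d=24)
Op 11: UPDATE c=6 (auto-commit; committed c=6)
Final committed: {a=9, b=17, c=6, d=24}

Answer: 9 17 6 24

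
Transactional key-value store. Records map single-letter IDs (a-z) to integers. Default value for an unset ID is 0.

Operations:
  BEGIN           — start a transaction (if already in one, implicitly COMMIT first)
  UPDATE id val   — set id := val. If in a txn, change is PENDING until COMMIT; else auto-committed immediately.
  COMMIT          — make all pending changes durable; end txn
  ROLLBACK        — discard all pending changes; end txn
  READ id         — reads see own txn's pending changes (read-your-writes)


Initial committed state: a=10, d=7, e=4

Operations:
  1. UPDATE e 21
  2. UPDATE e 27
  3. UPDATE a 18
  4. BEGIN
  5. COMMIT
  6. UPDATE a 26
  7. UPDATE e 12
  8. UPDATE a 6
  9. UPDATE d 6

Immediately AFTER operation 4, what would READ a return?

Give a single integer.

Initial committed: {a=10, d=7, e=4}
Op 1: UPDATE e=21 (auto-commit; committed e=21)
Op 2: UPDATE e=27 (auto-commit; committed e=27)
Op 3: UPDATE a=18 (auto-commit; committed a=18)
Op 4: BEGIN: in_txn=True, pending={}
After op 4: visible(a) = 18 (pending={}, committed={a=18, d=7, e=27})

Answer: 18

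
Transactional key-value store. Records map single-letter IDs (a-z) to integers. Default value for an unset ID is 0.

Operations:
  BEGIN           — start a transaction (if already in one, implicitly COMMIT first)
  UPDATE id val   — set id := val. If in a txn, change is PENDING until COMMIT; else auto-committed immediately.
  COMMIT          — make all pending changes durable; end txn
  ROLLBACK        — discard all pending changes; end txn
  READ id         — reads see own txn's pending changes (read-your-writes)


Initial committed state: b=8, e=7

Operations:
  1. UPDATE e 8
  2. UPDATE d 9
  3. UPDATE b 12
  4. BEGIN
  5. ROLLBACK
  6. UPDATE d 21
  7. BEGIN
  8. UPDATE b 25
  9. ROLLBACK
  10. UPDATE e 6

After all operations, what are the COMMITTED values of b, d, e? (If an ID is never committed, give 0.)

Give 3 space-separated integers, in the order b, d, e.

Initial committed: {b=8, e=7}
Op 1: UPDATE e=8 (auto-commit; committed e=8)
Op 2: UPDATE d=9 (auto-commit; committed d=9)
Op 3: UPDATE b=12 (auto-commit; committed b=12)
Op 4: BEGIN: in_txn=True, pending={}
Op 5: ROLLBACK: discarded pending []; in_txn=False
Op 6: UPDATE d=21 (auto-commit; committed d=21)
Op 7: BEGIN: in_txn=True, pending={}
Op 8: UPDATE b=25 (pending; pending now {b=25})
Op 9: ROLLBACK: discarded pending ['b']; in_txn=False
Op 10: UPDATE e=6 (auto-commit; committed e=6)
Final committed: {b=12, d=21, e=6}

Answer: 12 21 6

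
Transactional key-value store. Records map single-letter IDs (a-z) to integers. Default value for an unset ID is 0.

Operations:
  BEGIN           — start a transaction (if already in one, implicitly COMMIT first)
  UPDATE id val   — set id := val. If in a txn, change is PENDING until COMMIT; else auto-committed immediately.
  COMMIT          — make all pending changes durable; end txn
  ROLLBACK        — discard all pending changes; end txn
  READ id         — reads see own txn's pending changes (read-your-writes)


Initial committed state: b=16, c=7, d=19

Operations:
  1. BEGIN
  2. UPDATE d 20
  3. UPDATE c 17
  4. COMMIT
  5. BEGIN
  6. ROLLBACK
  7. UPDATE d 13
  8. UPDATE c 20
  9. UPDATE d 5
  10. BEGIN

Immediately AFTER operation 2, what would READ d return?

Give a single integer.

Initial committed: {b=16, c=7, d=19}
Op 1: BEGIN: in_txn=True, pending={}
Op 2: UPDATE d=20 (pending; pending now {d=20})
After op 2: visible(d) = 20 (pending={d=20}, committed={b=16, c=7, d=19})

Answer: 20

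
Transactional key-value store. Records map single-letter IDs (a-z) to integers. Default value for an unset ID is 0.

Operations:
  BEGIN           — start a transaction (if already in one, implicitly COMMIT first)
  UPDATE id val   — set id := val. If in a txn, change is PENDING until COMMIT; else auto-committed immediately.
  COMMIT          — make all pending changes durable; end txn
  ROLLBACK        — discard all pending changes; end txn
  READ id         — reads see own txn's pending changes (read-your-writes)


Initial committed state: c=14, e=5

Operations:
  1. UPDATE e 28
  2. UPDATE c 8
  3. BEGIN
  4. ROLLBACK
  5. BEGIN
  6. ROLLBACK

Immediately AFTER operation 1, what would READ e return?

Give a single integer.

Initial committed: {c=14, e=5}
Op 1: UPDATE e=28 (auto-commit; committed e=28)
After op 1: visible(e) = 28 (pending={}, committed={c=14, e=28})

Answer: 28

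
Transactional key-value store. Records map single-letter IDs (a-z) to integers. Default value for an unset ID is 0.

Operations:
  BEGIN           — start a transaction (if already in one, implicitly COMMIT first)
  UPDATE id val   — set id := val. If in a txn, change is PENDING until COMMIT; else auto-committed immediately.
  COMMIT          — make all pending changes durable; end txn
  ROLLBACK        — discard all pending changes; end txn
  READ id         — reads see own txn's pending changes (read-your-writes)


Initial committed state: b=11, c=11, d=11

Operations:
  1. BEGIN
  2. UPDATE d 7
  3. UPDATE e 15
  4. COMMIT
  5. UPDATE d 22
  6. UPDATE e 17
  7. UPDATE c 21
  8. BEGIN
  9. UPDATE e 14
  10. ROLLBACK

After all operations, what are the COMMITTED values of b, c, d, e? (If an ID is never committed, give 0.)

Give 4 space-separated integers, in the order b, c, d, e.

Answer: 11 21 22 17

Derivation:
Initial committed: {b=11, c=11, d=11}
Op 1: BEGIN: in_txn=True, pending={}
Op 2: UPDATE d=7 (pending; pending now {d=7})
Op 3: UPDATE e=15 (pending; pending now {d=7, e=15})
Op 4: COMMIT: merged ['d', 'e'] into committed; committed now {b=11, c=11, d=7, e=15}
Op 5: UPDATE d=22 (auto-commit; committed d=22)
Op 6: UPDATE e=17 (auto-commit; committed e=17)
Op 7: UPDATE c=21 (auto-commit; committed c=21)
Op 8: BEGIN: in_txn=True, pending={}
Op 9: UPDATE e=14 (pending; pending now {e=14})
Op 10: ROLLBACK: discarded pending ['e']; in_txn=False
Final committed: {b=11, c=21, d=22, e=17}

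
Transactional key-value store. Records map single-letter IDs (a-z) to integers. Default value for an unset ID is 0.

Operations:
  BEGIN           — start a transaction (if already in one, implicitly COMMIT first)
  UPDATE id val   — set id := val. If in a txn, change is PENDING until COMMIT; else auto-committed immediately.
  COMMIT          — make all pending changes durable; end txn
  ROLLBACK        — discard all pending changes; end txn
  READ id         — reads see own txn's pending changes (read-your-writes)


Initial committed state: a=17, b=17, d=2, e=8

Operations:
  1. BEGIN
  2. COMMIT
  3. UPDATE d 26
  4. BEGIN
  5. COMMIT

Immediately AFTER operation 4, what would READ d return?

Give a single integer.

Answer: 26

Derivation:
Initial committed: {a=17, b=17, d=2, e=8}
Op 1: BEGIN: in_txn=True, pending={}
Op 2: COMMIT: merged [] into committed; committed now {a=17, b=17, d=2, e=8}
Op 3: UPDATE d=26 (auto-commit; committed d=26)
Op 4: BEGIN: in_txn=True, pending={}
After op 4: visible(d) = 26 (pending={}, committed={a=17, b=17, d=26, e=8})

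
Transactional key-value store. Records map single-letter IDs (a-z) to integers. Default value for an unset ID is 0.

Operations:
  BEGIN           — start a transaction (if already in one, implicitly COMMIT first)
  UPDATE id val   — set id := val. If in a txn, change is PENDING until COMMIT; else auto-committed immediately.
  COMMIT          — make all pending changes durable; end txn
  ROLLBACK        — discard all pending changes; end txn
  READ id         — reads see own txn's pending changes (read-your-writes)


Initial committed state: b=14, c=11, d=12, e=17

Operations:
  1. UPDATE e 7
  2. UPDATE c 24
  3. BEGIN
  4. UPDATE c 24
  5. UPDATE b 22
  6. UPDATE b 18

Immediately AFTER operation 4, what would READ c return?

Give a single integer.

Answer: 24

Derivation:
Initial committed: {b=14, c=11, d=12, e=17}
Op 1: UPDATE e=7 (auto-commit; committed e=7)
Op 2: UPDATE c=24 (auto-commit; committed c=24)
Op 3: BEGIN: in_txn=True, pending={}
Op 4: UPDATE c=24 (pending; pending now {c=24})
After op 4: visible(c) = 24 (pending={c=24}, committed={b=14, c=24, d=12, e=7})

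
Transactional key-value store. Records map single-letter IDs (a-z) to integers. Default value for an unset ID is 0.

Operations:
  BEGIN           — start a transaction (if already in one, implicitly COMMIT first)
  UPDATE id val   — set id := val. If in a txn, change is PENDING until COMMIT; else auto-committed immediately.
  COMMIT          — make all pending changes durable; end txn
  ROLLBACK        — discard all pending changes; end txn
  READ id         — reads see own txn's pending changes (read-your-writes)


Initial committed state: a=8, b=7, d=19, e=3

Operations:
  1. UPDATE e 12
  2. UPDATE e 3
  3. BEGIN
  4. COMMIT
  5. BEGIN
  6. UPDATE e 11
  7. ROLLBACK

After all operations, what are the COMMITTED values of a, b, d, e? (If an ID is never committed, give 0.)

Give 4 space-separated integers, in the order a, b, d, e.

Answer: 8 7 19 3

Derivation:
Initial committed: {a=8, b=7, d=19, e=3}
Op 1: UPDATE e=12 (auto-commit; committed e=12)
Op 2: UPDATE e=3 (auto-commit; committed e=3)
Op 3: BEGIN: in_txn=True, pending={}
Op 4: COMMIT: merged [] into committed; committed now {a=8, b=7, d=19, e=3}
Op 5: BEGIN: in_txn=True, pending={}
Op 6: UPDATE e=11 (pending; pending now {e=11})
Op 7: ROLLBACK: discarded pending ['e']; in_txn=False
Final committed: {a=8, b=7, d=19, e=3}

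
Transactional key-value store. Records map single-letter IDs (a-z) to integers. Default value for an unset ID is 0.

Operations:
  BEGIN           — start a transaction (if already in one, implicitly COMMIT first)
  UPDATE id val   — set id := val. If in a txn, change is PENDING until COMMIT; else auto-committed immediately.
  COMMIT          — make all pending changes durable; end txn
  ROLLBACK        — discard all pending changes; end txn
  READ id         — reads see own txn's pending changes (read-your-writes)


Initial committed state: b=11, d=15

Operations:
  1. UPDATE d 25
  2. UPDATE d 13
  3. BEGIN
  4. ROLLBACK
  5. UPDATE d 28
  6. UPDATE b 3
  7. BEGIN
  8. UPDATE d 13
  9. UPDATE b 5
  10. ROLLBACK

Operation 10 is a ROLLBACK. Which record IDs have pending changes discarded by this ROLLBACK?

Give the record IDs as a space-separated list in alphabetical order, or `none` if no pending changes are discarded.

Answer: b d

Derivation:
Initial committed: {b=11, d=15}
Op 1: UPDATE d=25 (auto-commit; committed d=25)
Op 2: UPDATE d=13 (auto-commit; committed d=13)
Op 3: BEGIN: in_txn=True, pending={}
Op 4: ROLLBACK: discarded pending []; in_txn=False
Op 5: UPDATE d=28 (auto-commit; committed d=28)
Op 6: UPDATE b=3 (auto-commit; committed b=3)
Op 7: BEGIN: in_txn=True, pending={}
Op 8: UPDATE d=13 (pending; pending now {d=13})
Op 9: UPDATE b=5 (pending; pending now {b=5, d=13})
Op 10: ROLLBACK: discarded pending ['b', 'd']; in_txn=False
ROLLBACK at op 10 discards: ['b', 'd']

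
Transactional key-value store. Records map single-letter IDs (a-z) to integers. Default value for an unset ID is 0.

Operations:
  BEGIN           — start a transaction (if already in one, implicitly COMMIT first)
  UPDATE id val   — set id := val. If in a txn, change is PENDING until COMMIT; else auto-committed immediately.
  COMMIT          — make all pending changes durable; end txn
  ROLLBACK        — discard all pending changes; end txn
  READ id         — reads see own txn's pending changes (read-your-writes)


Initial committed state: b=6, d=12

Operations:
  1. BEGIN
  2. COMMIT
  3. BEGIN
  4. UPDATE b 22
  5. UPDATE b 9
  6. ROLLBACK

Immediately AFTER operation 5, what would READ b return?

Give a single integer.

Initial committed: {b=6, d=12}
Op 1: BEGIN: in_txn=True, pending={}
Op 2: COMMIT: merged [] into committed; committed now {b=6, d=12}
Op 3: BEGIN: in_txn=True, pending={}
Op 4: UPDATE b=22 (pending; pending now {b=22})
Op 5: UPDATE b=9 (pending; pending now {b=9})
After op 5: visible(b) = 9 (pending={b=9}, committed={b=6, d=12})

Answer: 9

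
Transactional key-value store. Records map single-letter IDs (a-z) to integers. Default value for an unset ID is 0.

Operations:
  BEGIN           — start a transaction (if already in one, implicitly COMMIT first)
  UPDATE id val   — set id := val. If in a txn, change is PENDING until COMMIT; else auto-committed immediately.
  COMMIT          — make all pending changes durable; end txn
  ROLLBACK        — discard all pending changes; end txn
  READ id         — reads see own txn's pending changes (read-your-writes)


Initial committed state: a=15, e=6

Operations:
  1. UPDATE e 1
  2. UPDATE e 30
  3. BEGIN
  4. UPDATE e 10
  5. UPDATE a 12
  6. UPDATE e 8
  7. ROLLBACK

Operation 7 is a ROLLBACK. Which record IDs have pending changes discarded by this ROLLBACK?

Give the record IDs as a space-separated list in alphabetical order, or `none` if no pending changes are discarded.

Initial committed: {a=15, e=6}
Op 1: UPDATE e=1 (auto-commit; committed e=1)
Op 2: UPDATE e=30 (auto-commit; committed e=30)
Op 3: BEGIN: in_txn=True, pending={}
Op 4: UPDATE e=10 (pending; pending now {e=10})
Op 5: UPDATE a=12 (pending; pending now {a=12, e=10})
Op 6: UPDATE e=8 (pending; pending now {a=12, e=8})
Op 7: ROLLBACK: discarded pending ['a', 'e']; in_txn=False
ROLLBACK at op 7 discards: ['a', 'e']

Answer: a e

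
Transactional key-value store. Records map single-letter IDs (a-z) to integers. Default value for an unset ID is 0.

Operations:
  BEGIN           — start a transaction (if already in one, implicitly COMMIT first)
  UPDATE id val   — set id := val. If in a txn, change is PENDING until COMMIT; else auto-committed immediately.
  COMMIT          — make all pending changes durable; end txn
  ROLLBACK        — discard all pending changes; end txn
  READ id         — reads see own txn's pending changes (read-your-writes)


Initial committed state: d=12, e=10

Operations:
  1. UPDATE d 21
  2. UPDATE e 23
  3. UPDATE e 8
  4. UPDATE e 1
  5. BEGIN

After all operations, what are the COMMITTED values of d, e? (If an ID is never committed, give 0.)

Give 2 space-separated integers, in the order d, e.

Answer: 21 1

Derivation:
Initial committed: {d=12, e=10}
Op 1: UPDATE d=21 (auto-commit; committed d=21)
Op 2: UPDATE e=23 (auto-commit; committed e=23)
Op 3: UPDATE e=8 (auto-commit; committed e=8)
Op 4: UPDATE e=1 (auto-commit; committed e=1)
Op 5: BEGIN: in_txn=True, pending={}
Final committed: {d=21, e=1}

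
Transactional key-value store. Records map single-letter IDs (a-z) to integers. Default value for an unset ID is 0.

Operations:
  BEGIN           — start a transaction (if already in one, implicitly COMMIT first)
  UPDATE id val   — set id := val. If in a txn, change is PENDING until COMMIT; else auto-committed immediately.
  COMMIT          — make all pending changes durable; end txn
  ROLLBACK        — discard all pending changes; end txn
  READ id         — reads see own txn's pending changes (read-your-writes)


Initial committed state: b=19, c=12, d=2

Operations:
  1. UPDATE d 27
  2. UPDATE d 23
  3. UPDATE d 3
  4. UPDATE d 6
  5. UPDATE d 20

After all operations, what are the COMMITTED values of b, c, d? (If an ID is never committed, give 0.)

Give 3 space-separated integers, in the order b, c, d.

Initial committed: {b=19, c=12, d=2}
Op 1: UPDATE d=27 (auto-commit; committed d=27)
Op 2: UPDATE d=23 (auto-commit; committed d=23)
Op 3: UPDATE d=3 (auto-commit; committed d=3)
Op 4: UPDATE d=6 (auto-commit; committed d=6)
Op 5: UPDATE d=20 (auto-commit; committed d=20)
Final committed: {b=19, c=12, d=20}

Answer: 19 12 20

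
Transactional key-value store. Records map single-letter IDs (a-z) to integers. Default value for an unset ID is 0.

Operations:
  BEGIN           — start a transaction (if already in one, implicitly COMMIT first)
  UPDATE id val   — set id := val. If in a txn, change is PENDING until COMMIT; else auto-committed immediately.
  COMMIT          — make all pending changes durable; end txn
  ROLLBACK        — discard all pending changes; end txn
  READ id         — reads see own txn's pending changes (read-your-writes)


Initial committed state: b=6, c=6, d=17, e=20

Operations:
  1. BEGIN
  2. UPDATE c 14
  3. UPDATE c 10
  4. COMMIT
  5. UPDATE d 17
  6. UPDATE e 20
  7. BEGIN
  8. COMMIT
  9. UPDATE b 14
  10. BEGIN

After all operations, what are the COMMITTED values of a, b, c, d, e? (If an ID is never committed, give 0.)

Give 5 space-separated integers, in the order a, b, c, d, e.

Answer: 0 14 10 17 20

Derivation:
Initial committed: {b=6, c=6, d=17, e=20}
Op 1: BEGIN: in_txn=True, pending={}
Op 2: UPDATE c=14 (pending; pending now {c=14})
Op 3: UPDATE c=10 (pending; pending now {c=10})
Op 4: COMMIT: merged ['c'] into committed; committed now {b=6, c=10, d=17, e=20}
Op 5: UPDATE d=17 (auto-commit; committed d=17)
Op 6: UPDATE e=20 (auto-commit; committed e=20)
Op 7: BEGIN: in_txn=True, pending={}
Op 8: COMMIT: merged [] into committed; committed now {b=6, c=10, d=17, e=20}
Op 9: UPDATE b=14 (auto-commit; committed b=14)
Op 10: BEGIN: in_txn=True, pending={}
Final committed: {b=14, c=10, d=17, e=20}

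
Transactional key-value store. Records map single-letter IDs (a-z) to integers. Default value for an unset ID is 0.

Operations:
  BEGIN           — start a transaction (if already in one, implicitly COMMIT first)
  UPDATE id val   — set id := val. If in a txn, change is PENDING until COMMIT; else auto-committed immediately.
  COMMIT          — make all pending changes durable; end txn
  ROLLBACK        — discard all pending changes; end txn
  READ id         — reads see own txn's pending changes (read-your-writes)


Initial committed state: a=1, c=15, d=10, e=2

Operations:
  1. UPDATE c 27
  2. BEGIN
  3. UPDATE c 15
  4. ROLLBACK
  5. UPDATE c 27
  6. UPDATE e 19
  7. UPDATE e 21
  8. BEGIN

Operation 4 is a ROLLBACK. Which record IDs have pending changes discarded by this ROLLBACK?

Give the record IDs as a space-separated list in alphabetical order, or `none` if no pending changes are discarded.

Answer: c

Derivation:
Initial committed: {a=1, c=15, d=10, e=2}
Op 1: UPDATE c=27 (auto-commit; committed c=27)
Op 2: BEGIN: in_txn=True, pending={}
Op 3: UPDATE c=15 (pending; pending now {c=15})
Op 4: ROLLBACK: discarded pending ['c']; in_txn=False
Op 5: UPDATE c=27 (auto-commit; committed c=27)
Op 6: UPDATE e=19 (auto-commit; committed e=19)
Op 7: UPDATE e=21 (auto-commit; committed e=21)
Op 8: BEGIN: in_txn=True, pending={}
ROLLBACK at op 4 discards: ['c']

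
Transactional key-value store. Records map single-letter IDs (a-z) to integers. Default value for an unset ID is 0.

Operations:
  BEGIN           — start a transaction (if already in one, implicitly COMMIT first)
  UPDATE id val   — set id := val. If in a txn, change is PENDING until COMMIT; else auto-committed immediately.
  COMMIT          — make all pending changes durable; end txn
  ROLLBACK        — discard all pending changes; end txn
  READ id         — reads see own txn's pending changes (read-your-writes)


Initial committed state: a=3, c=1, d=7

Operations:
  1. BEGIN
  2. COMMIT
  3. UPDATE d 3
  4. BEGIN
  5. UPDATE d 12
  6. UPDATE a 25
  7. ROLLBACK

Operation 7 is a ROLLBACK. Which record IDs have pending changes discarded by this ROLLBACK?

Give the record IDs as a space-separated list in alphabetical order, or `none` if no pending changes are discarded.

Initial committed: {a=3, c=1, d=7}
Op 1: BEGIN: in_txn=True, pending={}
Op 2: COMMIT: merged [] into committed; committed now {a=3, c=1, d=7}
Op 3: UPDATE d=3 (auto-commit; committed d=3)
Op 4: BEGIN: in_txn=True, pending={}
Op 5: UPDATE d=12 (pending; pending now {d=12})
Op 6: UPDATE a=25 (pending; pending now {a=25, d=12})
Op 7: ROLLBACK: discarded pending ['a', 'd']; in_txn=False
ROLLBACK at op 7 discards: ['a', 'd']

Answer: a d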